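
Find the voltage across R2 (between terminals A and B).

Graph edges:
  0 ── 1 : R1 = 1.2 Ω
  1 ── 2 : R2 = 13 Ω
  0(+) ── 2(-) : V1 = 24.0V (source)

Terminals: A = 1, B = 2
R1 and R2 are in series across V1 (node 0 → node 1 → node 2), and the output A–B is taken across R2, so this is a voltage divider.
Series current: I = V1/(R1 + R2) = 24/(1.2 + 13) = 24/14.2 = 1.69 A
V_R2 = I × R2 = V1 × R2/(R1 + R2) = 24 × 13/14.2 = 21.97 V

Final answer: 21.97 V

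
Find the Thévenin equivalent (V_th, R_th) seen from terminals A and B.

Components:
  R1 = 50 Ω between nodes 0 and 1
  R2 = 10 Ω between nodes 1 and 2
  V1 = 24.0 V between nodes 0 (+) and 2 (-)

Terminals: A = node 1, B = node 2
Step 1 — V_th is the open-circuit voltage V_A - V_B (nothing connected across the terminals).
Nodal analysis, taking node 2 as the 0 V reference.
Source V1 fixes V_0 = 24 V.
KCL at each unknown node (sum of currents leaving = 0; resistances in Ω):
  Node 1: (V_1 - 24)/50 + (V_1 - 0)/10 = 0
Collecting terms: 0.12 × V_1 = 0.48  =>  V_1 = 4 V
V_th = V_1 - V_2 = 4 - 0 = 4 V
Step 2 — R_th: zero the source — replace V1 by a short circuit (node 2 merges into node 0) — and find the resistance seen between A (node 1) and B (node 0).
Reduce the network between node 1 (A) and node 0 (B) by series/parallel combination:
  Rp1 = R1 ‖ R2 (parallel, both between nodes 0 and 1) = 1/(1/50 + 1/10) = 8.333 Ω
R_th = 8.333 Ω

Final answer: V_th = 4 V, R_th = 8.333 Ω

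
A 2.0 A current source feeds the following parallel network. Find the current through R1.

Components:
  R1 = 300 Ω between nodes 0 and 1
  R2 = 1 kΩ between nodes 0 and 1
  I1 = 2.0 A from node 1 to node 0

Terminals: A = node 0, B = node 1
All resistors sit directly between nodes 0 and 1, so they are in parallel and share one voltage V; the full source current 2 A splits among them.
1/R_par = 1/300 + 1/1000 = 0.004333 S  =>  R_par = 230.8 Ω
V = I × R_par = 2 × 230.8 = 461.5 V
I_R1 = V/R1 = 461.5/300 = 1.538 A

Final answer: 1.538 A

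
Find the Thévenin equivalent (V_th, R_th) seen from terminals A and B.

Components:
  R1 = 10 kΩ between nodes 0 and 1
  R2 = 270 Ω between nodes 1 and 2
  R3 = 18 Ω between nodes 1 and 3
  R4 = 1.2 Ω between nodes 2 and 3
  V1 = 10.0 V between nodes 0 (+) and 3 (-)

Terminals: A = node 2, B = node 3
Step 1 — V_th is the open-circuit voltage V_A - V_B (nothing connected across the terminals).
Nodal analysis, taking node 3 as the 0 V reference.
Source V1 fixes V_0 = 10 V.
KCL at each unknown node (sum of currents leaving = 0; resistances in Ω):
  Node 1: (V_1 - 10)/10000 + (V_1 - V_2)/270 + (V_1 - 0)/18 = 0
  Node 2: (V_2 - V_1)/270 + (V_2 - 0)/1.2 = 0
Collecting terms (coefficients in siemens):
  0.05936·V_1 - 0.003704·V_2 = 0.001
  0.837·V_2 - 0.003704·V_1 = 0
Determinant D = (0.05936)(0.837) - (-0.003704)(-0.003704) = 0.04967
V_1 = [(0.001)(0.837) - (-0.003704)(0)]/D = 0.01685 V
V_2 = [(0.05936)(0) - (0.001)(-0.003704)]/D = 0.00007456 V
V_th = V_2 - V_3 = 0.00007456 - 0 = 0.00007456 V
Step 2 — R_th: zero the source — replace V1 by a short circuit (node 3 merges into node 0) — and find the resistance seen between A (node 2) and B (node 0).
Reduce the network between node 2 (A) and node 0 (B) by series/parallel combination:
  Rp1 = R1 ‖ R3 (parallel, both between nodes 0 and 1) = 1/(1/10000 + 1/18) = 17.97 Ω
  Rs1 = R2 + Rp1 (series, joined only at node 1) = 270 + 17.97 = 288 Ω
  Rp2 = R4 ‖ Rs1 (parallel, both between nodes 0 and 2) = 1/(1/1.2 + 1/288) = 1.195 Ω
R_th = 1.195 Ω

Final answer: V_th = 7.456e-05 V, R_th = 1.195 Ω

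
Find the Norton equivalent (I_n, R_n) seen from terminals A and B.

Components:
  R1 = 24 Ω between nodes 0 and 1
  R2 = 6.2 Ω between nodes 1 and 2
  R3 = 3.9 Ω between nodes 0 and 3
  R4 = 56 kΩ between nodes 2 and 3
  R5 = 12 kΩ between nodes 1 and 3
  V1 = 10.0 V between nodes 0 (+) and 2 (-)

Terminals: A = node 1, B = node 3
Find the Thévenin equivalent first; then I_n = V_th/R_th and R_n = R_th.
Step 1 — V_th is the open-circuit voltage V_A - V_B (nothing connected across the terminals).
Nodal analysis, taking node 2 as the 0 V reference.
Source V1 fixes V_0 = 10 V.
KCL at each unknown node (sum of currents leaving = 0; resistances in Ω):
  Node 1: (V_1 - 10)/24 + (V_1 - 0)/6.2 + (V_1 - V_3)/12000 = 0
  Node 3: (V_3 - 10)/3.9 + (V_3 - 0)/56000 + (V_3 - V_1)/12000 = 0
Collecting terms (coefficients in siemens):
  0.203·V_1 - 0.00008333·V_3 = 0.4167
  0.2565·V_3 - 0.00008333·V_1 = 2.564
Determinant D = (0.203)(0.2565) - (-0.00008333)(-0.00008333) = 0.05208
V_1 = [(0.4167)(0.2565) - (-0.00008333)(2.564)]/D = 2.056 V
V_3 = [(0.203)(2.564) - (0.4167)(-0.00008333)]/D = 9.997 V
V_th = V_1 - V_3 = 2.056 - 9.997 = -7.94 V
Step 2 — R_th: zero the source — replace V1 by a short circuit (node 2 merges into node 0) — and find the resistance seen between A (node 1) and B (node 3).
Reduce the network between node 1 (A) and node 3 (B) by series/parallel combination:
  Rp1 = R1 ‖ R2 (parallel, both between nodes 0 and 1) = 1/(1/24 + 1/6.2) = 4.927 Ω
  Rp2 = R3 ‖ R4 (parallel, both between nodes 0 and 3) = 1/(1/3.9 + 1/56000) = 3.9 Ω
  Rs1 = Rp1 + Rp2 (series, joined only at node 0) = 4.927 + 3.9 = 8.827 Ω
  Rp3 = R5 ‖ Rs1 (parallel, both between nodes 1 and 3) = 1/(1/12000 + 1/8.827) = 8.82 Ω
R_th = 8.82 Ω
I_n = V_th/R_th = -7.94/8.82 = -0.9002 A, and R_n = R_th = 8.82 Ω

Final answer: I_n = -0.9002 A, R_n = 8.82 Ω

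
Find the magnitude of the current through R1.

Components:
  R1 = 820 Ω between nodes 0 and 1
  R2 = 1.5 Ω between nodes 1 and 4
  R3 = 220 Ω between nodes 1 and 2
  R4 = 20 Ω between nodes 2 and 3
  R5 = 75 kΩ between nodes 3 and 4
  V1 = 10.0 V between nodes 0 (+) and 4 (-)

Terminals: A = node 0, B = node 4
Nodal analysis, taking node 4 as the 0 V reference.
Source V1 fixes V_0 = 10 V.
KCL at each unknown node (sum of currents leaving = 0; resistances in Ω):
  Node 1: (V_1 - 10)/820 + (V_1 - 0)/1.5 + (V_1 - V_2)/220 = 0
  Node 2: (V_2 - V_1)/220 + (V_2 - V_3)/20 = 0
  Node 3: (V_3 - V_2)/20 + (V_3 - 0)/75000 = 0
Collecting terms (coefficients in siemens):
  0.6724·V_1 - 0.004545·V_2 = 0.0122
  0.05455·V_2 - 0.004545·V_1 - 0.05·V_3 = 0
  0.05001·V_3 - 0.05·V_2 = 0
Solving these 3 simultaneous equations (Gaussian elimination) gives:
  V_1 = 0.01826 V, V_2 = 0.01821 V, V_3 = 0.0182 V
I_R1 = (V_0 - V_1)/R1 = (10 - 0.01826)/820 = 0.01217 A
|I_R1| = 0.01217 A

Final answer: |I_R1| = 0.01217 A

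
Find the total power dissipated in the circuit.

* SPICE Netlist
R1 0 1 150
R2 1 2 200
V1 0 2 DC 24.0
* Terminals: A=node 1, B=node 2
Nodal analysis, taking node 2 as the 0 V reference.
Source V1 fixes V_0 = 24 V.
KCL at each unknown node (sum of currents leaving = 0; resistances in Ω):
  Node 1: (V_1 - 24)/150 + (V_1 - 0)/200 = 0
Collecting terms: 0.01167 × V_1 = 0.16  =>  V_1 = 13.71 V
Power in each resistor, P = (ΔV)²/R:
  P_R1 = (24 - 13.71)²/150 = 0.7053 W
  P_R2 = (13.71 - 0)²/200 = 0.9404 W
P_total = P_R1 + P_R2 = 1.646 W

Final answer: 1.646 W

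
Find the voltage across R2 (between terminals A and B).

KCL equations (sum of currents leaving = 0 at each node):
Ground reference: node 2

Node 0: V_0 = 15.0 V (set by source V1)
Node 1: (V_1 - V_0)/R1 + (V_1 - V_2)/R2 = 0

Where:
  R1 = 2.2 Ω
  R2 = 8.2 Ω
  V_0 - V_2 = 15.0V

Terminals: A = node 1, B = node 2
R1 and R2 are in series across V1 (node 0 → node 1 → node 2), and the output A–B is taken across R2, so this is a voltage divider.
Series current: I = V1/(R1 + R2) = 15/(2.2 + 8.2) = 15/10.4 = 1.442 A
V_R2 = I × R2 = V1 × R2/(R1 + R2) = 15 × 8.2/10.4 = 11.83 V

Final answer: 11.83 V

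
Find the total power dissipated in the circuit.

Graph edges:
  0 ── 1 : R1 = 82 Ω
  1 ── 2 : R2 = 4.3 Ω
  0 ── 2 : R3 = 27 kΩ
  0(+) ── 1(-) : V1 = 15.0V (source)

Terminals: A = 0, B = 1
Nodal analysis, taking node 1 as the 0 V reference.
Source V1 fixes V_0 = 15 V.
KCL at each unknown node (sum of currents leaving = 0; resistances in Ω):
  Node 2: (V_2 - 0)/4.3 + (V_2 - 15)/27000 = 0
Collecting terms: 0.2326 × V_2 = 0.0005556  =>  V_2 = 0.002389 V
Power in each resistor, P = (ΔV)²/R:
  P_R1 = (15 - 0)²/82 = 2.744 W
  P_R2 = (0 - 0.002389)²/4.3 = 0.000001327 W
  P_R3 = (15 - 0.002389)²/27000 = 0.008331 W
P_total = P_R1 + P_R2 + P_R3 = 2.752 W

Final answer: 2.752 W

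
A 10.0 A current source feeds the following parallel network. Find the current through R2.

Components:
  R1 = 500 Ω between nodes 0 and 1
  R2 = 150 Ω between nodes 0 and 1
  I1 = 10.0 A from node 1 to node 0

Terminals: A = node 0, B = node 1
All resistors sit directly between nodes 0 and 1, so they are in parallel and share one voltage V; the full source current 10 A splits among them.
1/R_par = 1/500 + 1/150 = 0.008667 S  =>  R_par = 115.4 Ω
V = I × R_par = 10 × 115.4 = 1154 V
I_R2 = V/R2 = 1154/150 = 7.692 A

Final answer: 7.692 A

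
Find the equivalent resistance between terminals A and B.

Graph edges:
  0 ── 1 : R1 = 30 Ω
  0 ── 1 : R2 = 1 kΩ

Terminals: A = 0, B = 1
Reduce the network between node 0 (A) and node 1 (B) by series/parallel combination:
  Rp1 = R1 ‖ R2 (parallel, both between nodes 0 and 1) = 1/(1/30 + 1/1000) = 29.13 Ω
R_eq = 29.13 Ω

Final answer: 29.13 Ω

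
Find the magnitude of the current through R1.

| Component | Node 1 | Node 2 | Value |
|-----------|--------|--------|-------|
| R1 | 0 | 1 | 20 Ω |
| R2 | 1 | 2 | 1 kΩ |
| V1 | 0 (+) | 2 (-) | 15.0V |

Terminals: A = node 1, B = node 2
Nodal analysis, taking node 2 as the 0 V reference.
Source V1 fixes V_0 = 15 V.
KCL at each unknown node (sum of currents leaving = 0; resistances in Ω):
  Node 1: (V_1 - 15)/20 + (V_1 - 0)/1000 = 0
Collecting terms: 0.051 × V_1 = 0.75  =>  V_1 = 14.71 V
I_R1 = (V_0 - V_1)/R1 = (15 - 14.71)/20 = 0.01471 A
|I_R1| = 0.01471 A

Final answer: |I_R1| = 0.01471 A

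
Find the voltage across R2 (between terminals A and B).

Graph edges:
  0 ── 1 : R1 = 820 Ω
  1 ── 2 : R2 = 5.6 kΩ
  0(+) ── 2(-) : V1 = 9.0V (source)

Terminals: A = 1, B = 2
R1 and R2 are in series across V1 (node 0 → node 1 → node 2), and the output A–B is taken across R2, so this is a voltage divider.
Series current: I = V1/(R1 + R2) = 9/(820 + 5600) = 9/6420 = 0.001402 A
V_R2 = I × R2 = V1 × R2/(R1 + R2) = 9 × 5600/6420 = 7.85 V

Final answer: 7.85 V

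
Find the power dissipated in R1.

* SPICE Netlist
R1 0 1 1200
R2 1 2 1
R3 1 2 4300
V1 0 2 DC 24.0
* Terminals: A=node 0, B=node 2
Nodal analysis, taking node 2 as the 0 V reference.
Source V1 fixes V_0 = 24 V.
KCL at each unknown node (sum of currents leaving = 0; resistances in Ω):
  Node 1: (V_1 - 24)/1200 + (V_1 - 0)/1 + (V_1 - 0)/4300 = 0
Collecting terms: 1.001 × V_1 = 0.02  =>  V_1 = 0.01998 V
I_R1 = (V_0 - V_1)/R1 = (24 - 0.01998)/1200 = 0.01998 A
P_R1 = I_R1² × R1 = (0.01998)² × 1200 = 0.4792 W

Final answer: 0.4792 W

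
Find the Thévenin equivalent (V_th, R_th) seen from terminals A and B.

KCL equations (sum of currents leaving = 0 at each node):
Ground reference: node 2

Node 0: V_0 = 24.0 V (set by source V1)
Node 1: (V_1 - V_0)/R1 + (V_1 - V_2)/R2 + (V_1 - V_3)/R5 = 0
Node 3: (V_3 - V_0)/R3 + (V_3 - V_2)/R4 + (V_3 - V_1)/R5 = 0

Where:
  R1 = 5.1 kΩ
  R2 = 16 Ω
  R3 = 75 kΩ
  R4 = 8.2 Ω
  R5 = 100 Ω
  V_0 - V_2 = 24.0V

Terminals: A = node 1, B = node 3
Step 1 — V_th is the open-circuit voltage V_A - V_B (nothing connected across the terminals).
Nodal analysis, taking node 2 as the 0 V reference.
Source V1 fixes V_0 = 24 V.
KCL at each unknown node (sum of currents leaving = 0; resistances in Ω):
  Node 1: (V_1 - 24)/5100 + (V_1 - 0)/16 + (V_1 - V_3)/100 = 0
  Node 3: (V_3 - 24)/75000 + (V_3 - 0)/8.2 + (V_3 - V_1)/100 = 0
Collecting terms (coefficients in siemens):
  0.0727·V_1 - 0.01·V_3 = 0.004706
  0.132·V_3 - 0.01·V_1 = 0.00032
Determinant D = (0.0727)(0.132) - (-0.01)(-0.01) = 0.009493
V_1 = [(0.004706)(0.132) - (-0.01)(0.00032)]/D = 0.06575 V
V_3 = [(0.0727)(0.00032) - (0.004706)(-0.01)]/D = 0.007407 V
V_th = V_1 - V_3 = 0.06575 - 0.007407 = 0.05835 V
Step 2 — R_th: zero the source — replace V1 by a short circuit (node 2 merges into node 0) — and find the resistance seen between A (node 1) and B (node 3).
Reduce the network between node 1 (A) and node 3 (B) by series/parallel combination:
  Rp1 = R1 ‖ R2 (parallel, both between nodes 0 and 1) = 1/(1/5100 + 1/16) = 15.95 Ω
  Rp2 = R3 ‖ R4 (parallel, both between nodes 0 and 3) = 1/(1/75000 + 1/8.2) = 8.199 Ω
  Rs1 = Rp1 + Rp2 (series, joined only at node 0) = 15.95 + 8.199 = 24.15 Ω
  Rp3 = R5 ‖ Rs1 (parallel, both between nodes 1 and 3) = 1/(1/100 + 1/24.15) = 19.45 Ω
R_th = 19.45 Ω

Final answer: V_th = 0.05835 V, R_th = 19.45 Ω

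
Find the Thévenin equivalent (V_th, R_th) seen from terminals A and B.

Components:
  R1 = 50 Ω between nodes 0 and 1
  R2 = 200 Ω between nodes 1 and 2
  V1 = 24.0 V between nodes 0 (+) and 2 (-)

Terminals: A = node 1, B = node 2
Step 1 — V_th is the open-circuit voltage V_A - V_B (nothing connected across the terminals).
Nodal analysis, taking node 2 as the 0 V reference.
Source V1 fixes V_0 = 24 V.
KCL at each unknown node (sum of currents leaving = 0; resistances in Ω):
  Node 1: (V_1 - 24)/50 + (V_1 - 0)/200 = 0
Collecting terms: 0.025 × V_1 = 0.48  =>  V_1 = 19.2 V
V_th = V_1 - V_2 = 19.2 - 0 = 19.2 V
Step 2 — R_th: zero the source — replace V1 by a short circuit (node 2 merges into node 0) — and find the resistance seen between A (node 1) and B (node 0).
Reduce the network between node 1 (A) and node 0 (B) by series/parallel combination:
  Rp1 = R1 ‖ R2 (parallel, both between nodes 0 and 1) = 1/(1/50 + 1/200) = 40 Ω
R_th = 40 Ω

Final answer: V_th = 19.2 V, R_th = 40 Ω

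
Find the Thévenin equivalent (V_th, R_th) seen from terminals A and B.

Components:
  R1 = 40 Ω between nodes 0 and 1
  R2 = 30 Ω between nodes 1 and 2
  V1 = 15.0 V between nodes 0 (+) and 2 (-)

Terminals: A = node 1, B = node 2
Step 1 — V_th is the open-circuit voltage V_A - V_B (nothing connected across the terminals).
Nodal analysis, taking node 2 as the 0 V reference.
Source V1 fixes V_0 = 15 V.
KCL at each unknown node (sum of currents leaving = 0; resistances in Ω):
  Node 1: (V_1 - 15)/40 + (V_1 - 0)/30 = 0
Collecting terms: 0.05833 × V_1 = 0.375  =>  V_1 = 6.429 V
V_th = V_1 - V_2 = 6.429 - 0 = 6.429 V
Step 2 — R_th: zero the source — replace V1 by a short circuit (node 2 merges into node 0) — and find the resistance seen between A (node 1) and B (node 0).
Reduce the network between node 1 (A) and node 0 (B) by series/parallel combination:
  Rp1 = R1 ‖ R2 (parallel, both between nodes 0 and 1) = 1/(1/40 + 1/30) = 17.14 Ω
R_th = 17.14 Ω

Final answer: V_th = 6.429 V, R_th = 17.14 Ω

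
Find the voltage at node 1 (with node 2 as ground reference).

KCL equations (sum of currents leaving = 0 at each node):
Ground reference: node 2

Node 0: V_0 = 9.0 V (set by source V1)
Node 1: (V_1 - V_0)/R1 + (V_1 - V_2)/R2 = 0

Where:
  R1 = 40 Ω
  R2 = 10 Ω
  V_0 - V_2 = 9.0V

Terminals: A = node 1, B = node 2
Nodal analysis, taking node 2 as the 0 V reference.
Source V1 fixes V_0 = 9 V.
KCL at each unknown node (sum of currents leaving = 0; resistances in Ω):
  Node 1: (V_1 - 9)/40 + (V_1 - 0)/10 = 0
Collecting terms: 0.125 × V_1 = 0.225  =>  V_1 = 1.8 V
The requested potential is V_1 = 1.8 V.

Final answer: V_1 = 1.8 V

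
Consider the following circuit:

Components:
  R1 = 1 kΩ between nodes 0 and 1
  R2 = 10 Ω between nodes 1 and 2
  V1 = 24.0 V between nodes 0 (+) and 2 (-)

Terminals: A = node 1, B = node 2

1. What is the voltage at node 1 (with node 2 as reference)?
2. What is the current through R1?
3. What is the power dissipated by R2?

Nodal analysis, taking node 2 as the 0 V reference.
Source V1 fixes V_0 = 24 V.
KCL at each unknown node (sum of currents leaving = 0; resistances in Ω):
  Node 1: (V_1 - 24)/1000 + (V_1 - 0)/10 = 0
Collecting terms: 0.101 × V_1 = 0.024  =>  V_1 = 0.2376 V
Part 1:
  Read off the nodal solution: V_1 = 0.2376 V
Part 2:
  I_R1 = (V_0 - V_1)/R1 = (24 - 0.2376)/1000 = 0.02376 A
  Magnitude: I_R1 = 0.02376 A
Part 3:
  I_R2 = (V_1 - V_2)/R2 = (0.2376 - 0)/10 = 0.02376 A
  P_R2 = I_R2² × R2 = (0.02376)² × 10 = 0.005647 W

Final answers:
1. V_1 = 0.2376 V
2. I_R1 = 0.02376 A
3. P_R2 = 0.005647 W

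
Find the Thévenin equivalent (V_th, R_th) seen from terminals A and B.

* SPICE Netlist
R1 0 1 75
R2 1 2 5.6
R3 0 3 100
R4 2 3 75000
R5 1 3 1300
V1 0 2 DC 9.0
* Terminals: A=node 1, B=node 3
Step 1 — V_th is the open-circuit voltage V_A - V_B (nothing connected across the terminals).
Nodal analysis, taking node 2 as the 0 V reference.
Source V1 fixes V_0 = 9 V.
KCL at each unknown node (sum of currents leaving = 0; resistances in Ω):
  Node 1: (V_1 - 9)/75 + (V_1 - 0)/5.6 + (V_1 - V_3)/1300 = 0
  Node 3: (V_3 - 9)/100 + (V_3 - 0)/75000 + (V_3 - V_1)/1300 = 0
Collecting terms (coefficients in siemens):
  0.1927·V_1 - 0.0007692·V_3 = 0.12
  0.01078·V_3 - 0.0007692·V_1 = 0.09
Determinant D = (0.1927)(0.01078) - (-0.0007692)(-0.0007692) = 0.002077
V_1 = [(0.12)(0.01078) - (-0.0007692)(0.09)]/D = 0.6563 V
V_3 = [(0.1927)(0.09) - (0.12)(-0.0007692)]/D = 8.394 V
V_th = V_1 - V_3 = 0.6563 - 8.394 = -7.737 V
Step 2 — R_th: zero the source — replace V1 by a short circuit (node 2 merges into node 0) — and find the resistance seen between A (node 1) and B (node 3).
Reduce the network between node 1 (A) and node 3 (B) by series/parallel combination:
  Rp1 = R1 ‖ R2 (parallel, both between nodes 0 and 1) = 1/(1/75 + 1/5.6) = 5.211 Ω
  Rp2 = R3 ‖ R4 (parallel, both between nodes 0 and 3) = 1/(1/100 + 1/75000) = 99.87 Ω
  Rs1 = Rp1 + Rp2 (series, joined only at node 0) = 5.211 + 99.87 = 105.1 Ω
  Rp3 = R5 ‖ Rs1 (parallel, both between nodes 1 and 3) = 1/(1/1300 + 1/105.1) = 97.22 Ω
R_th = 97.22 Ω

Final answer: V_th = -7.737 V, R_th = 97.22 Ω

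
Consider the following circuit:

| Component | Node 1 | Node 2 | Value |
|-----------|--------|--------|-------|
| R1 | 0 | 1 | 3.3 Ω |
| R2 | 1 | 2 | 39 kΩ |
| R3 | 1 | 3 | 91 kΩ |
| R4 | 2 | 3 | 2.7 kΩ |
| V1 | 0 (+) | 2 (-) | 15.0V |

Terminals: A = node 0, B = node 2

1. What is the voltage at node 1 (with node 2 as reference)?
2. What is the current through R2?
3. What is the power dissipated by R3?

Nodal analysis, taking node 2 as the 0 V reference.
Source V1 fixes V_0 = 15 V.
KCL at each unknown node (sum of currents leaving = 0; resistances in Ω):
  Node 1: (V_1 - 15)/3.3 + (V_1 - 0)/39000 + (V_1 - V_3)/91000 = 0
  Node 3: (V_3 - V_1)/91000 + (V_3 - 0)/2700 = 0
Collecting terms (coefficients in siemens):
  0.3031·V_1 - 0.00001099·V_3 = 4.545
  0.0003814·V_3 - 0.00001099·V_1 = 0
Determinant D = (0.3031)(0.0003814) - (-0.00001099)(-0.00001099) = 0.0001156
V_1 = [(4.545)(0.0003814) - (-0.00001099)(0)]/D = 15 V
V_3 = [(0.3031)(0) - (4.545)(-0.00001099)]/D = 0.4322 V
Part 1:
  Read off the nodal solution: V_1 = 15 V
Part 2:
  I_R2 = (V_1 - V_2)/R2 = (15 - 0)/39000 = 0.0003846 A
  Magnitude: I_R2 = 0.0003846 A
Part 3:
  I_R3 = (V_1 - V_3)/R3 = (15 - 0.4322)/91000 = 0.0001601 A
  P_R3 = I_R3² × R3 = (0.0001601)² × 91000 = 0.002332 W

Final answers:
1. V_1 = 15 V
2. I_R2 = 0.0003846 A
3. P_R3 = 0.002332 W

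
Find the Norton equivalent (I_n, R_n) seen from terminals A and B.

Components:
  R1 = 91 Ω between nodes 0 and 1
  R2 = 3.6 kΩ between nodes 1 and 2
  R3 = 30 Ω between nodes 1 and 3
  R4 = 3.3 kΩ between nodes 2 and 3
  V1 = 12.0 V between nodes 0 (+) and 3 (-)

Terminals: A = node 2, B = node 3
Find the Thévenin equivalent first; then I_n = V_th/R_th and R_n = R_th.
Step 1 — V_th is the open-circuit voltage V_A - V_B (nothing connected across the terminals).
Nodal analysis, taking node 3 as the 0 V reference.
Source V1 fixes V_0 = 12 V.
KCL at each unknown node (sum of currents leaving = 0; resistances in Ω):
  Node 1: (V_1 - 12)/91 + (V_1 - V_2)/3600 + (V_1 - 0)/30 = 0
  Node 2: (V_2 - V_1)/3600 + (V_2 - 0)/3300 = 0
Collecting terms (coefficients in siemens):
  0.0446·V_1 - 0.0002778·V_2 = 0.1319
  0.0005808·V_2 - 0.0002778·V_1 = 0
Determinant D = (0.0446)(0.0005808) - (-0.0002778)(-0.0002778) = 0.00002583
V_1 = [(0.1319)(0.0005808) - (-0.0002778)(0)]/D = 2.966 V
V_2 = [(0.0446)(0) - (0.1319)(-0.0002778)]/D = 1.418 V
V_th = V_2 - V_3 = 1.418 - 0 = 1.418 V
Step 2 — R_th: zero the source — replace V1 by a short circuit (node 3 merges into node 0) — and find the resistance seen between A (node 2) and B (node 0).
Reduce the network between node 2 (A) and node 0 (B) by series/parallel combination:
  Rp1 = R1 ‖ R3 (parallel, both between nodes 0 and 1) = 1/(1/91 + 1/30) = 22.56 Ω
  Rs1 = R2 + Rp1 (series, joined only at node 1) = 3600 + 22.56 = 3623 Ω
  Rp2 = R4 ‖ Rs1 (parallel, both between nodes 0 and 2) = 1/(1/3300 + 1/3623) = 1727 Ω
R_th = 1.727 kΩ
I_n = V_th/R_th = 1.418/1727 = 0.0008213 A, and R_n = R_th = 1.727 kΩ

Final answer: I_n = 0.0008213 A, R_n = 1.727 kΩ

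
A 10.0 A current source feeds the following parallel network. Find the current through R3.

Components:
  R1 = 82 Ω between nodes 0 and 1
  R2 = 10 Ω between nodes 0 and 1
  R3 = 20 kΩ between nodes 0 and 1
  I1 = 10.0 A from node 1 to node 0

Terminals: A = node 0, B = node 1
All resistors sit directly between nodes 0 and 1, so they are in parallel and share one voltage V; the full source current 10 A splits among them.
1/R_par = 1/82 + 1/10 + 1/20000 = 0.1122 S  =>  R_par = 8.909 Ω
V = I × R_par = 10 × 8.909 = 89.09 V
I_R3 = V/R3 = 89.09/20000 = 0.004455 A

Final answer: 0.004455 A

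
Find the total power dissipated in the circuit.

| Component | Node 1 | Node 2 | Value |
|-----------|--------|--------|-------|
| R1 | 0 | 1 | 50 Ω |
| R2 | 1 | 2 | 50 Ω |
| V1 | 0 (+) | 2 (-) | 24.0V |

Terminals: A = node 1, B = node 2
Nodal analysis, taking node 2 as the 0 V reference.
Source V1 fixes V_0 = 24 V.
KCL at each unknown node (sum of currents leaving = 0; resistances in Ω):
  Node 1: (V_1 - 24)/50 + (V_1 - 0)/50 = 0
Collecting terms: 0.04 × V_1 = 0.48  =>  V_1 = 12 V
Power in each resistor, P = (ΔV)²/R:
  P_R1 = (24 - 12)²/50 = 2.88 W
  P_R2 = (12 - 0)²/50 = 2.88 W
P_total = P_R1 + P_R2 = 5.76 W

Final answer: 5.76 W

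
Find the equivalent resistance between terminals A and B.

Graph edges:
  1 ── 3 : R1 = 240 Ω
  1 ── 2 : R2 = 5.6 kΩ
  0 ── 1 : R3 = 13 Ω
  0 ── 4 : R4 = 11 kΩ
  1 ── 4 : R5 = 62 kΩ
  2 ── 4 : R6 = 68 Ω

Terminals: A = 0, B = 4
Reduce the network between node 0 (A) and node 4 (B) by series/parallel combination:
  Rs1 = R2 + R6 (series, joined only at node 2) = 5600 + 68 = 5668 Ω
  Rp1 = R5 ‖ Rs1 (parallel, both between nodes 1 and 4) = 1/(1/62000 + 1/5668) = 5193 Ω
  R1 touches the rest of the network only at node 1 (its other end, node 3, goes nowhere), so no current can flow through it — remove it.
  Rs2 = R3 + Rp1 (series, joined only at node 1) = 13 + 5193 = 5206 Ω
  Rp2 = R4 ‖ Rs2 (parallel, both between nodes 0 and 4) = 1/(1/11000 + 1/5206) = 3534 Ω
R_eq = 3.534 kΩ

Final answer: 3.534 kΩ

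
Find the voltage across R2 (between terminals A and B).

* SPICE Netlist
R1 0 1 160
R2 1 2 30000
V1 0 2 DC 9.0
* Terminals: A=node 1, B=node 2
R1 and R2 are in series across V1 (node 0 → node 1 → node 2), and the output A–B is taken across R2, so this is a voltage divider.
Series current: I = V1/(R1 + R2) = 9/(160 + 30000) = 9/30160 = 0.0002984 A
V_R2 = I × R2 = V1 × R2/(R1 + R2) = 9 × 30000/30160 = 8.952 V

Final answer: 8.952 V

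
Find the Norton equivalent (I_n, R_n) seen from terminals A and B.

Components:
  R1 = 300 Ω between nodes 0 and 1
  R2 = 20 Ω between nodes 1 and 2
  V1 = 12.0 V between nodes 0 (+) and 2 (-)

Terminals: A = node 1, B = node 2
Find the Thévenin equivalent first; then I_n = V_th/R_th and R_n = R_th.
Step 1 — V_th is the open-circuit voltage V_A - V_B (nothing connected across the terminals).
Nodal analysis, taking node 2 as the 0 V reference.
Source V1 fixes V_0 = 12 V.
KCL at each unknown node (sum of currents leaving = 0; resistances in Ω):
  Node 1: (V_1 - 12)/300 + (V_1 - 0)/20 = 0
Collecting terms: 0.05333 × V_1 = 0.04  =>  V_1 = 0.75 V
V_th = V_1 - V_2 = 0.75 - 0 = 0.75 V
Step 2 — R_th: zero the source — replace V1 by a short circuit (node 2 merges into node 0) — and find the resistance seen between A (node 1) and B (node 0).
Reduce the network between node 1 (A) and node 0 (B) by series/parallel combination:
  Rp1 = R1 ‖ R2 (parallel, both between nodes 0 and 1) = 1/(1/300 + 1/20) = 18.75 Ω
R_th = 18.75 Ω
I_n = V_th/R_th = 0.75/18.75 = 0.04 A, and R_n = R_th = 18.75 Ω

Final answer: I_n = 0.04 A, R_n = 18.75 Ω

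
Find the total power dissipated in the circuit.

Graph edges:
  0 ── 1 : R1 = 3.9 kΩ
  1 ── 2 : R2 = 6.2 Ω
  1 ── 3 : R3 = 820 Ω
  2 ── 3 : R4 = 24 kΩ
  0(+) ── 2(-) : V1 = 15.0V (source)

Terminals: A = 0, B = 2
Nodal analysis, taking node 2 as the 0 V reference.
Source V1 fixes V_0 = 15 V.
KCL at each unknown node (sum of currents leaving = 0; resistances in Ω):
  Node 1: (V_1 - 15)/3900 + (V_1 - 0)/6.2 + (V_1 - V_3)/820 = 0
  Node 3: (V_3 - V_1)/820 + (V_3 - 0)/24000 = 0
Collecting terms (coefficients in siemens):
  0.1628·V_1 - 0.00122·V_3 = 0.003846
  0.001261·V_3 - 0.00122·V_1 = 0
Determinant D = (0.1628)(0.001261) - (-0.00122)(-0.00122) = 0.0002038
V_1 = [(0.003846)(0.001261) - (-0.00122)(0)]/D = 0.0238 V
V_3 = [(0.1628)(0) - (0.003846)(-0.00122)]/D = 0.02302 V
Power in each resistor, P = (ΔV)²/R:
  P_R1 = (15 - 0.0238)²/3900 = 0.05751 W
  P_R2 = (0.0238 - 0)²/6.2 = 0.00009138 W
  P_R3 = (0.0238 - 0.02302)²/820 = 0.0000000007541 W
  P_R4 = (0 - 0.02302)²/24000 = 0.00000002207 W
P_total = P_R1 + P_R2 + P_R3 + P_R4 = 0.0576 W

Final answer: 0.0576 W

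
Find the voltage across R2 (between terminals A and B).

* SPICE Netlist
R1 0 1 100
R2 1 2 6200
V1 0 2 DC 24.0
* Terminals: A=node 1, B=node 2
R1 and R2 are in series across V1 (node 0 → node 1 → node 2), and the output A–B is taken across R2, so this is a voltage divider.
Series current: I = V1/(R1 + R2) = 24/(100 + 6200) = 24/6300 = 0.00381 A
V_R2 = I × R2 = V1 × R2/(R1 + R2) = 24 × 6200/6300 = 23.62 V

Final answer: 23.62 V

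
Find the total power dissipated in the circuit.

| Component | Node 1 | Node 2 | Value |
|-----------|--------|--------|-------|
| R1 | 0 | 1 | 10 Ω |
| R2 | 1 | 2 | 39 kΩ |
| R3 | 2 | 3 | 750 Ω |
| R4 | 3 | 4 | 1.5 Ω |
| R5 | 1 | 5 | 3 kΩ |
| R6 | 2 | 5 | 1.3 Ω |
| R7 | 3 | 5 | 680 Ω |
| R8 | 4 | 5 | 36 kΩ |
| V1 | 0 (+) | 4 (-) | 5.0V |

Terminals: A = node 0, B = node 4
Nodal analysis, taking node 4 as the 0 V reference.
Source V1 fixes V_0 = 5 V.
KCL at each unknown node (sum of currents leaving = 0; resistances in Ω):
  Node 1: (V_1 - 5)/10 + (V_1 - V_2)/39000 + (V_1 - V_5)/3000 = 0
  Node 2: (V_2 - V_1)/39000 + (V_2 - V_3)/750 + (V_2 - V_5)/1.3 = 0
  Node 3: (V_3 - V_2)/750 + (V_3 - 0)/1.5 + (V_3 - V_5)/680 = 0
  Node 5: (V_5 - V_1)/3000 + (V_5 - V_2)/1.3 + (V_5 - V_3)/680 + (V_5 - 0)/36000 = 0
Collecting terms (coefficients in siemens):
  0.1004·V_1 - 0.00002564·V_2 - 0.0003333·V_5 = 0.5
  0.7706·V_2 - 0.00002564·V_1 - 0.001333·V_3 - 0.7692·V_5 = 0
  0.6695·V_3 - 0.001333·V_2 - 0.001471·V_5 = 0
  0.7711·V_5 - 0.0003333·V_1 - 0.7692·V_2 - 0.001471·V_3 = 0
Solving these 4 simultaneous equations (Gaussian elimination) gives:
  V_1 = 4.984 V, V_2 = 0.5624 V, V_3 = 0.002357 V, V_5 = 0.5632 V
Power in each resistor, P = (ΔV)²/R:
  P_R1 = (5 - 4.984)²/10 = 0.00002519 W
  P_R2 = (4.984 - 0.5624)²/39000 = 0.0005013 W
  P_R3 = (0.5624 - 0.002357)²/750 = 0.0004181 W
  P_R4 = (0.002357 - 0)²/1.5 = 0.000003704 W
  P_R5 = (4.984 - 0.5632)²/3000 = 0.006515 W
  P_R6 = (0.5624 - 0.5632)²/1.3 = 0.0000005214 W
  P_R7 = (0.002357 - 0.5632)²/680 = 0.0004625 W
  P_R8 = (0 - 0.5632)²/36000 = 0.00000881 W
P_total = P_R1 + P_R2 + P_R3 + P_R4 + P_R5 + P_R6 + P_R7 + P_R8 = 0.007935 W

Final answer: 0.007935 W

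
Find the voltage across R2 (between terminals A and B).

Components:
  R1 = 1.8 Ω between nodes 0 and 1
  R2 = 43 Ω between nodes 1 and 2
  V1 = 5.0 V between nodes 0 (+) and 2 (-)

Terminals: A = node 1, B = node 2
R1 and R2 are in series across V1 (node 0 → node 1 → node 2), and the output A–B is taken across R2, so this is a voltage divider.
Series current: I = V1/(R1 + R2) = 5/(1.8 + 43) = 5/44.8 = 0.1116 A
V_R2 = I × R2 = V1 × R2/(R1 + R2) = 5 × 43/44.8 = 4.799 V

Final answer: 4.799 V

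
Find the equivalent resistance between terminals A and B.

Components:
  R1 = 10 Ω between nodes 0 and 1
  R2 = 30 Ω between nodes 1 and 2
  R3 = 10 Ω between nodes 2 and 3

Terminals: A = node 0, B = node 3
Reduce the network between node 0 (A) and node 3 (B) by series/parallel combination:
  Rs1 = R1 + R2 (series, joined only at node 1) = 10 + 30 = 40 Ω
  Rs2 = R3 + Rs1 (series, joined only at node 2) = 10 + 40 = 50 Ω
R_eq = 50 Ω

Final answer: 50 Ω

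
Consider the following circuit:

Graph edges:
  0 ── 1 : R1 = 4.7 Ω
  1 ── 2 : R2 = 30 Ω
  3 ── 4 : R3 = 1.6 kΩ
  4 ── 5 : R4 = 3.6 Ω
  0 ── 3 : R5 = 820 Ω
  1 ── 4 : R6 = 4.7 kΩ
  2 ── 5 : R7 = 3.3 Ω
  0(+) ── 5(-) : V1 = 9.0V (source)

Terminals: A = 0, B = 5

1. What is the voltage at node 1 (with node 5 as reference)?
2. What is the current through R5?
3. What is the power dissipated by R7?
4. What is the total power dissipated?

Nodal analysis, taking node 5 as the 0 V reference.
Source V1 fixes V_0 = 9 V.
KCL at each unknown node (sum of currents leaving = 0; resistances in Ω):
  Node 1: (V_1 - 9)/4.7 + (V_1 - V_2)/30 + (V_1 - V_4)/4700 = 0
  Node 2: (V_2 - V_1)/30 + (V_2 - 0)/3.3 = 0
  Node 3: (V_3 - V_4)/1600 + (V_3 - 9)/820 = 0
  Node 4: (V_4 - V_3)/1600 + (V_4 - 0)/3.6 + (V_4 - V_1)/4700 = 0
Collecting terms (coefficients in siemens):
  0.2463·V_1 - 0.03333·V_2 - 0.0002128·V_4 = 1.915
  0.3364·V_2 - 0.03333·V_1 = 0
  0.001845·V_3 - 0.000625·V_4 = 0.01098
  0.2786·V_4 - 0.0002128·V_1 - 0.000625·V_3 = 0
Solving these 4 simultaneous equations (Gaussian elimination) gives:
  V_1 = 7.88 V, V_2 = 0.7809 V, V_3 = 5.957 V, V_4 = 0.01938 V
Part 1:
  Read off the nodal solution: V_1 = 7.88 V
Part 2:
  I_R5 = (V_0 - V_3)/R5 = (9 - 5.957)/820 = 0.003711 A
  Magnitude: I_R5 = 0.003711 A
Part 3:
  I_R7 = (V_2 - V_5)/R7 = (0.7809 - 0)/3.3 = 0.2366 A
  P_R7 = I_R7² × R7 = (0.2366)² × 3.3 = 0.1848 W
Part 4:
  Power in each resistor, P = (ΔV)²/R:
    P_R1 = (9 - 7.88)²/4.7 = 0.2669 W
    P_R2 = (7.88 - 0.7809)²/30 = 1.68 W
    P_R3 = (5.957 - 0.01938)²/1600 = 0.02203 W
    P_R4 = (0.01938 - 0)²/3.6 = 0.0001043 W
    P_R5 = (9 - 5.957)²/820 = 0.01129 W
    P_R6 = (7.88 - 0.01938)²/4700 = 0.01315 W
    P_R7 = (0.7809 - 0)²/3.3 = 0.1848 W
  P_total = P_R1 + P_R2 + P_R3 + P_R4 + P_R5 + P_R6 + P_R7 = 2.178 W

Final answers:
1. V_1 = 7.88 V
2. I_R5 = 0.003711 A
3. P_R7 = 0.1848 W
4. P_total = 2.178 W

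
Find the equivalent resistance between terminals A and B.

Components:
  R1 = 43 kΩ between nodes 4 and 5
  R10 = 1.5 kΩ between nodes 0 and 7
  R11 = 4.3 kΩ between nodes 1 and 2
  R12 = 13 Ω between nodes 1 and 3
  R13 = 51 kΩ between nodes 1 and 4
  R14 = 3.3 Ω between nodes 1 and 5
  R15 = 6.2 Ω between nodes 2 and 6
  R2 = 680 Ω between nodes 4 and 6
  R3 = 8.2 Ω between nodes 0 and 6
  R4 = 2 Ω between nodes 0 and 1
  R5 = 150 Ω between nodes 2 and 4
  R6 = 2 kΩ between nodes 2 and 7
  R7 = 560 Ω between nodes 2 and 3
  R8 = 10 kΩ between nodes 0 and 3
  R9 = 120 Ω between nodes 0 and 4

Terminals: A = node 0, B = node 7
The network is not a plain series/parallel combination. Inject a 1 A test current into terminal A (node 0) and return it from terminal B (node 7); then R_eq = V_A / (1 A).
Nodal analysis, taking node 7 as the 0 V reference.
Current source I_test pushes 1 A into node 0 and draws it out of node 7.
KCL at each unknown node (sum of currents leaving = 0; resistances in Ω):
  Node 0: (V_0 - V_6)/8.2 + (V_0 - V_1)/2 + (V_0 - V_3)/10000 + (V_0 - V_4)/120 + (V_0 - 0)/1500 - 1 = 0
  Node 1: (V_1 - V_0)/2 + (V_1 - V_2)/4300 + (V_1 - V_3)/13 + (V_1 - V_4)/51000 + (V_1 - V_5)/3.3 = 0
  Node 2: (V_2 - V_1)/4300 + (V_2 - V_4)/150 + (V_2 - 0)/2000 + (V_2 - V_3)/560 + (V_2 - V_6)/6.2 = 0
  Node 3: (V_3 - V_0)/10000 + (V_3 - V_1)/13 + (V_3 - V_2)/560 = 0
  Node 4: (V_4 - V_0)/120 + (V_4 - V_1)/51000 + (V_4 - V_2)/150 + (V_4 - V_5)/43000 + (V_4 - V_6)/680 = 0
  Node 5: (V_5 - V_1)/3.3 + (V_5 - V_4)/43000 = 0
  Node 6: (V_6 - V_0)/8.2 + (V_6 - V_2)/6.2 + (V_6 - V_4)/680 = 0
Collecting terms (coefficients in siemens):
  0.6311·V_0 - 0.5·V_1 - 0.0001·V_3 - 0.008333·V_4 - 0.122·V_6 = 1
  0.8802·V_1 - 0.5·V_0 - 0.0002326·V_2 - 0.07692·V_3 - 0.00001961·V_4 - 0.303·V_5 = 0
  0.1705·V_2 - 0.0002326·V_1 - 0.001786·V_3 - 0.006667·V_4 - 0.1613·V_6 = 0
  0.07881·V_3 - 0.0001·V_0 - 0.07692·V_1 - 0.001786·V_2 = 0
  0.01651·V_4 - 0.008333·V_0 - 0.00001961·V_1 - 0.006667·V_2 - 0.00002326·V_5 - 0.001471·V_6 = 0
  0.3031·V_5 - 0.303·V_1 - 0.00002326·V_4 = 0
  0.2847·V_6 - 0.122·V_0 - 0.1613·V_2 - 0.001471·V_4 = 0
Solving these 7 simultaneous equations (Gaussian elimination) gives:
  V_0 = 859.6 V, V_1 = 859.6 V, V_2 = 853.9 V, V_3 = 859.4 V
  V_4 = 857 V, V_5 = 859.6 V, V_6 = 856.3 V
R_eq = V_0 / 1 A = 859.6 Ω

Final answer: 859.6 Ω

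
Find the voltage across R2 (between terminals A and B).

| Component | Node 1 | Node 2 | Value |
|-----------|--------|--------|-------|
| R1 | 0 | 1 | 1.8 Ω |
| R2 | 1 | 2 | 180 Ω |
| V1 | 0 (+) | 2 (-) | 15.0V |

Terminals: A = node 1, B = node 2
R1 and R2 are in series across V1 (node 0 → node 1 → node 2), and the output A–B is taken across R2, so this is a voltage divider.
Series current: I = V1/(R1 + R2) = 15/(1.8 + 180) = 15/181.8 = 0.08251 A
V_R2 = I × R2 = V1 × R2/(R1 + R2) = 15 × 180/181.8 = 14.85 V

Final answer: 14.85 V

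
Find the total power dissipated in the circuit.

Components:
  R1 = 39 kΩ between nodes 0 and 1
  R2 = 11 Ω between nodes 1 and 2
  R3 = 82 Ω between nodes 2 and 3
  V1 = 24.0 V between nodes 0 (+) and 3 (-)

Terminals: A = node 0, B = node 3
Nodal analysis, taking node 3 as the 0 V reference.
Source V1 fixes V_0 = 24 V.
KCL at each unknown node (sum of currents leaving = 0; resistances in Ω):
  Node 1: (V_1 - 24)/39000 + (V_1 - V_2)/11 = 0
  Node 2: (V_2 - V_1)/11 + (V_2 - 0)/82 = 0
Collecting terms (coefficients in siemens):
  0.09093·V_1 - 0.09091·V_2 = 0.0006154
  0.1031·V_2 - 0.09091·V_1 = 0
Determinant D = (0.09093)(0.1031) - (-0.09091)(-0.09091) = 0.001111
V_1 = [(0.0006154)(0.1031) - (-0.09091)(0)]/D = 0.05709 V
V_2 = [(0.09093)(0) - (0.0006154)(-0.09091)]/D = 0.05034 V
Power in each resistor, P = (ΔV)²/R:
  P_R1 = (24 - 0.05709)²/39000 = 0.0147 W
  P_R2 = (0.05709 - 0.05034)²/11 = 0.000004146 W
  P_R3 = (0.05034 - 0)²/82 = 0.00003091 W
P_total = P_R1 + P_R2 + P_R3 = 0.01473 W

Final answer: 0.01473 W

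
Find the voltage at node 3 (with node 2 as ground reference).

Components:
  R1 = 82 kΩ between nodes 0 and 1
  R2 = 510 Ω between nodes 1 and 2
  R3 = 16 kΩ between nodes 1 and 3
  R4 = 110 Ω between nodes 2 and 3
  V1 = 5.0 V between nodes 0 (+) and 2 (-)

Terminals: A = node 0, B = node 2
Nodal analysis, taking node 2 as the 0 V reference.
Source V1 fixes V_0 = 5 V.
KCL at each unknown node (sum of currents leaving = 0; resistances in Ω):
  Node 1: (V_1 - 5)/82000 + (V_1 - 0)/510 + (V_1 - V_3)/16000 = 0
  Node 3: (V_3 - V_1)/16000 + (V_3 - 0)/110 = 0
Collecting terms (coefficients in siemens):
  0.002035·V_1 - 0.0000625·V_3 = 0.00006098
  0.009153·V_3 - 0.0000625·V_1 = 0
Determinant D = (0.002035)(0.009153) - (-0.0000625)(-0.0000625) = 0.00001863
V_1 = [(0.00006098)(0.009153) - (-0.0000625)(0)]/D = 0.02996 V
V_3 = [(0.002035)(0) - (0.00006098)(-0.0000625)]/D = 0.0002046 V
The requested potential is V_3 = 0.0002046 V.

Final answer: V_3 = 0.0002046 V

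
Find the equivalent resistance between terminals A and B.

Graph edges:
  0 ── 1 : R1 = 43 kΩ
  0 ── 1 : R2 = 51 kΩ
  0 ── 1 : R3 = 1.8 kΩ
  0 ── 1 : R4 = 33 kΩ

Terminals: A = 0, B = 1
Reduce the network between node 0 (A) and node 1 (B) by series/parallel combination:
  Rp1 = R1 ‖ R2 ‖ R3 ‖ R4 (parallel, all between nodes 0 and 1) = 1/(1/43000 + 1/51000 + 1/1800 + 1/33000) = 1591 Ω
R_eq = 1.591 kΩ

Final answer: 1.591 kΩ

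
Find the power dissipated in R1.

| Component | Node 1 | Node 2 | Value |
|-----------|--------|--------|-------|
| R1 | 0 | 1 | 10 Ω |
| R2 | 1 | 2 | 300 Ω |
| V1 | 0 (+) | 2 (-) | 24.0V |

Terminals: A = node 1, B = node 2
Nodal analysis, taking node 2 as the 0 V reference.
Source V1 fixes V_0 = 24 V.
KCL at each unknown node (sum of currents leaving = 0; resistances in Ω):
  Node 1: (V_1 - 24)/10 + (V_1 - 0)/300 = 0
Collecting terms: 0.1033 × V_1 = 2.4  =>  V_1 = 23.23 V
I_R1 = (V_0 - V_1)/R1 = (24 - 23.23)/10 = 0.07742 A
P_R1 = I_R1² × R1 = (0.07742)² × 10 = 0.05994 W

Final answer: 0.05994 W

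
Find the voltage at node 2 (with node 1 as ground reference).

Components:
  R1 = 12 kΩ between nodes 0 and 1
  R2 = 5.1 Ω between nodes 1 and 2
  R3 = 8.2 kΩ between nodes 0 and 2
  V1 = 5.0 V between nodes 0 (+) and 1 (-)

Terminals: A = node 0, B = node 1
Nodal analysis, taking node 1 as the 0 V reference.
Source V1 fixes V_0 = 5 V.
KCL at each unknown node (sum of currents leaving = 0; resistances in Ω):
  Node 2: (V_2 - 0)/5.1 + (V_2 - 5)/8200 = 0
Collecting terms: 0.1962 × V_2 = 0.0006098  =>  V_2 = 0.003108 V
The requested potential is V_2 = 0.003108 V.

Final answer: V_2 = 0.003108 V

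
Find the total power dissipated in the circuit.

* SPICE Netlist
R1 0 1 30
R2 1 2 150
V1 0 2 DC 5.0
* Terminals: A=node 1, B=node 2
Nodal analysis, taking node 2 as the 0 V reference.
Source V1 fixes V_0 = 5 V.
KCL at each unknown node (sum of currents leaving = 0; resistances in Ω):
  Node 1: (V_1 - 5)/30 + (V_1 - 0)/150 = 0
Collecting terms: 0.04 × V_1 = 0.1667  =>  V_1 = 4.167 V
Power in each resistor, P = (ΔV)²/R:
  P_R1 = (5 - 4.167)²/30 = 0.02315 W
  P_R2 = (4.167 - 0)²/150 = 0.1157 W
P_total = P_R1 + P_R2 = 0.1389 W

Final answer: 0.1389 W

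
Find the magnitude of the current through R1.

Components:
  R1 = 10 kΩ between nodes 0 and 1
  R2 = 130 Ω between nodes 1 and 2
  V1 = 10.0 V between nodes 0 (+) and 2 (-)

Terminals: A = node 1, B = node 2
Nodal analysis, taking node 2 as the 0 V reference.
Source V1 fixes V_0 = 10 V.
KCL at each unknown node (sum of currents leaving = 0; resistances in Ω):
  Node 1: (V_1 - 10)/10000 + (V_1 - 0)/130 = 0
Collecting terms: 0.007792 × V_1 = 0.001  =>  V_1 = 0.1283 V
I_R1 = (V_0 - V_1)/R1 = (10 - 0.1283)/10000 = 0.0009872 A
|I_R1| = 0.0009872 A

Final answer: |I_R1| = 0.0009872 A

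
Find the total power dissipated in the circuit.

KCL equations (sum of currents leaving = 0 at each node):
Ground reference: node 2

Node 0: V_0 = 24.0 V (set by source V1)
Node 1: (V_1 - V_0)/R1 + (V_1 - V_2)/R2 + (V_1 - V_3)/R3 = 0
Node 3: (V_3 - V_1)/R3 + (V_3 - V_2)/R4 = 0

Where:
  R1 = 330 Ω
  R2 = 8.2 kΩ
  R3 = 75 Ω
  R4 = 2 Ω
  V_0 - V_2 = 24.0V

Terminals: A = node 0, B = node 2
Nodal analysis, taking node 2 as the 0 V reference.
Source V1 fixes V_0 = 24 V.
KCL at each unknown node (sum of currents leaving = 0; resistances in Ω):
  Node 1: (V_1 - 24)/330 + (V_1 - 0)/8200 + (V_1 - V_3)/75 = 0
  Node 3: (V_3 - V_1)/75 + (V_3 - 0)/2 = 0
Collecting terms (coefficients in siemens):
  0.01649·V_1 - 0.01333·V_3 = 0.07273
  0.5133·V_3 - 0.01333·V_1 = 0
Determinant D = (0.01649)(0.5133) - (-0.01333)(-0.01333) = 0.008285
V_1 = [(0.07273)(0.5133) - (-0.01333)(0)]/D = 4.506 V
V_3 = [(0.01649)(0) - (0.07273)(-0.01333)]/D = 0.117 V
Power in each resistor, P = (ΔV)²/R:
  P_R1 = (24 - 4.506)²/330 = 1.152 W
  P_R2 = (4.506 - 0)²/8200 = 0.002476 W
  P_R3 = (4.506 - 0.117)²/75 = 0.2569 W
  P_R4 = (0 - 0.117)²/2 = 0.00685 W
P_total = P_R1 + P_R2 + P_R3 + P_R4 = 1.418 W

Final answer: 1.418 W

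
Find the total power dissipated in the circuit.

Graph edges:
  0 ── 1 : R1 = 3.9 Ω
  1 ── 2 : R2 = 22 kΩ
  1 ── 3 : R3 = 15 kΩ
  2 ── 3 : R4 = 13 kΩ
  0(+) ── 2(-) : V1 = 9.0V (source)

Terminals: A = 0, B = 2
Nodal analysis, taking node 2 as the 0 V reference.
Source V1 fixes V_0 = 9 V.
KCL at each unknown node (sum of currents leaving = 0; resistances in Ω):
  Node 1: (V_1 - 9)/3.9 + (V_1 - 0)/22000 + (V_1 - V_3)/15000 = 0
  Node 3: (V_3 - V_1)/15000 + (V_3 - 0)/13000 = 0
Collecting terms (coefficients in siemens):
  0.2565·V_1 - 0.00006667·V_3 = 2.308
  0.0001436·V_3 - 0.00006667·V_1 = 0
Determinant D = (0.2565)(0.0001436) - (-0.00006667)(-0.00006667) = 0.00003683
V_1 = [(2.308)(0.0001436) - (-0.00006667)(0)]/D = 8.997 V
V_3 = [(0.2565)(0) - (2.308)(-0.00006667)]/D = 4.177 V
Power in each resistor, P = (ΔV)²/R:
  P_R1 = (9 - 8.997)²/3.9 = 0.00000208 W
  P_R2 = (8.997 - 0)²/22000 = 0.003679 W
  P_R3 = (8.997 - 4.177)²/15000 = 0.001549 W
  P_R4 = (0 - 4.177)²/13000 = 0.001342 W
P_total = P_R1 + P_R2 + P_R3 + P_R4 = 0.006573 W

Final answer: 0.006573 W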